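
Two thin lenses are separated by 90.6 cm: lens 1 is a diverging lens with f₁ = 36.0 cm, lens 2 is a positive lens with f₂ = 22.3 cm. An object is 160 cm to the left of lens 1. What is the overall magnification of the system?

f₁ = −36.0 cm (diverging).
Lens 1: 1/d_i1 = 1/(-36.0) − 1/(160) = -0.03403, so d_i1 = -29.39 cm; m₁ = −d_i1/d_o1 = +0.1837.
d_o2 = 90.6 − (-29.39) = 120.0 cm.
Lens 2: 1/d_i2 = 1/(22.3) − 1/(120.0) = 0.03651, so d_i2 = 27.39 cm; m₂ = −d_i2/d_o2 = -0.2282.
m = m₁·m₂ = (+0.1837)(-0.2282) = -0.0419.

m = -0.0419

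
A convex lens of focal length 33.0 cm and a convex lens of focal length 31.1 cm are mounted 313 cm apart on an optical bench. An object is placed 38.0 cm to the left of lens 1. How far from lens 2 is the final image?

Lens 1: 1/d_i1 = 1/f₁ − 1/d_o1 = 1/(33.0) − 1/(38.0) = 0.003987, so d_i1 = 250.8 cm.
The intermediate image is 250.8 cm to the right of lens 1, which is 313 − (250.8) = 62.20 cm to the left of lens 2, so d_o2 = +62.20 cm.
Lens 2: 1/d_i2 = 1/f₂ − 1/d_o2 = 1/(31.1) − 1/(62.20) = 0.01608, so d_i2 = 62.2 cm.
The final image is real, 62.2 cm to the right of lens 2 (overall magnification ≈ 6.6).

62.2 cm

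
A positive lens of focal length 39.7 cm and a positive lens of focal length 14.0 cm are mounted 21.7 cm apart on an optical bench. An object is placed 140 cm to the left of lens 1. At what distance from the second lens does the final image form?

Lens 1: 1/d_i1 = 1/f₁ − 1/d_o1 = 1/(39.7) − 1/(140) = 0.01805, so d_i1 = 55.41 cm.
The intermediate image is 55.41 cm to the right of lens 1, which lies 33.71 cm to the right of lens 2 — a virtual object — so d_o2 = −33.71 cm.
Lens 2: 1/d_i2 = 1/f₂ − 1/d_o2 = 1/(14.0) − 1/(-33.71) = 0.1011, so d_i2 = 9.89 cm.
The final image is real, 9.89 cm to the right of lens 2 (overall magnification ≈ -0.12).

9.89 cm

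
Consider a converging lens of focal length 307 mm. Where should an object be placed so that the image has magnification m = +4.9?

m = −d_i/d_o ⇒ d_i = −m·d_o.
1/f = 1/d_o + 1/d_i = 1/d_o − 1/(m·d_o) = (1 − 1/m)/d_o, so d_o = f(1 − 1/m) = (307.0)(1 − 1/(+4.9)) = 244 mm.

244 mm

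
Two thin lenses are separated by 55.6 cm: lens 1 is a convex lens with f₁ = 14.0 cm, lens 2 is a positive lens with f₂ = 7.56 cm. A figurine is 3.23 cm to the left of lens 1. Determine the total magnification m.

m = -0.188

Lens 1: 1/d_i1 = 1/(14.0) − 1/(3.23) = -0.2382, so d_i1 = -4.199 cm; m₁ = −d_i1/d_o1 = +1.300.
d_o2 = 55.6 − (-4.199) = 59.80 cm.
Lens 2: 1/d_i2 = 1/(7.56) − 1/(59.80) = 0.1156, so d_i2 = 8.654 cm; m₂ = −d_i2/d_o2 = -0.1447.
m = m₁·m₂ = (+1.300)(-0.1447) = -0.188.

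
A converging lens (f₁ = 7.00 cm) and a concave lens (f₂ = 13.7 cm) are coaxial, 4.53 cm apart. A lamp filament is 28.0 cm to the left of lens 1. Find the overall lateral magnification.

Lens 1: 1/d_i1 = 1/(7.00) − 1/(28.0) = 0.1071, so d_i1 = 9.333 cm; m₁ = −d_i1/d_o1 = -0.3333.
d_o2 = 4.53 − (9.333) = -4.803 cm (virtual object).
f₂ = −13.7 cm (diverging).
Lens 2: 1/d_i2 = 1/(-13.7) − 1/(-4.803) = 0.1352, so d_i2 = 7.396 cm; m₂ = −d_i2/d_o2 = +1.540.
m = m₁·m₂ = (-0.3333)(+1.540) = -0.513.

m = -0.513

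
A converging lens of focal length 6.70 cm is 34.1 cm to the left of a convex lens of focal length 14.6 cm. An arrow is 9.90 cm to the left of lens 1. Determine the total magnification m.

Lens 1: 1/d_i1 = 1/(6.70) − 1/(9.90) = 0.04824, so d_i1 = 20.73 cm; m₁ = −d_i1/d_o1 = -2.094.
d_o2 = 34.1 − (20.73) = 13.37 cm.
Lens 2: 1/d_i2 = 1/(14.6) − 1/(13.37) = -0.006301, so d_i2 = -158.7 cm; m₂ = −d_i2/d_o2 = +11.87.
m = m₁·m₂ = (-2.094)(+11.87) = -24.9.

m = -24.9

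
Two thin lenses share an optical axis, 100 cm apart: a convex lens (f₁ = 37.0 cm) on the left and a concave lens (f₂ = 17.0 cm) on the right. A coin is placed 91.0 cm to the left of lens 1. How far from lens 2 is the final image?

Lens 1: 1/d_i1 = 1/f₁ − 1/d_o1 = 1/(37.0) − 1/(91.0) = 0.01604, so d_i1 = 62.35 cm.
The intermediate image is 62.35 cm to the right of lens 1, which is 100 − (62.35) = 37.65 cm to the left of lens 2, so d_o2 = +37.65 cm.
Lens 2 is diverging, so f₂ = −17.0 cm.
Lens 2: 1/d_i2 = 1/f₂ − 1/d_o2 = 1/(-17.0) − 1/(37.65) = -0.08538, so d_i2 = -11.7 cm.
The final image is virtual, 11.7 cm to the left of lens 2 (overall magnification ≈ -0.21).

11.7 cm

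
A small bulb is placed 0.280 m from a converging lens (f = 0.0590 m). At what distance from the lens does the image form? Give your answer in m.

Lens equation: 1/q = 1/f − 1/p = 1/(0.05900) − 1/(0.280) = 16.95 − 3.571 = 13.38, so q = 0.0748 m.
The image is real, inverted and reduced, on the far side of the lens.

0.0748 m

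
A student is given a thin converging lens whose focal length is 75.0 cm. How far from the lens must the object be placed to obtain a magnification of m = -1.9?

m = −d_i/d_o ⇒ d_i = −m·d_o.
1/f = 1/d_o + 1/d_i = 1/d_o − 1/(m·d_o) = (1 − 1/m)/d_o, so d_o = f(1 − 1/m) = (75.00)(1 − 1/(-1.9)) = 114 cm.

114 cm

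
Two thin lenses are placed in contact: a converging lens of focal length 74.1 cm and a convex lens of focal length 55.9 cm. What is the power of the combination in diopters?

P = +3.14 D

P₁ = 1/f₁ = 1/(0.741 m) = +1.350 D; P₂ = 1/f₂ = 1/(0.559 m) = +1.789 D.
For thin lenses in contact, P = P₁ + P₂ = (+1.350) + (+1.789) = +3.14 D.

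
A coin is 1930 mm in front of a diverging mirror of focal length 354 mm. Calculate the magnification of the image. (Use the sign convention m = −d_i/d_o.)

m = +0.155

For a diverging mirror, f = -354 mm.
1/d_i = 1/f − 1/d_o = 1/(-354.0) − 1/(1930) = -0.003343, so d_i = -299.1 mm.
m = −d_i/d_o = −(-299.1)/(1930) = +0.155.
The image is virtual, upright and reduced, behind the mirror.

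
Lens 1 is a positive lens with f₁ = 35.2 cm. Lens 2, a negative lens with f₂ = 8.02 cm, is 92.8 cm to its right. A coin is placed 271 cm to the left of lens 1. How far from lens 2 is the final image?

6.95 cm

Lens 1: 1/d_i1 = 1/f₁ − 1/d_o1 = 1/(35.2) − 1/(271) = 0.02472, so d_i1 = 40.45 cm.
The intermediate image is 40.45 cm to the right of lens 1, which is 92.8 − (40.45) = 52.35 cm to the left of lens 2, so d_o2 = +52.35 cm.
Lens 2 is diverging, so f₂ = −8.02 cm.
Lens 2: 1/d_i2 = 1/f₂ − 1/d_o2 = 1/(-8.02) − 1/(52.35) = -0.1438, so d_i2 = -6.95 cm.
The final image is virtual, 6.95 cm to the left of lens 2 (overall magnification ≈ -0.020).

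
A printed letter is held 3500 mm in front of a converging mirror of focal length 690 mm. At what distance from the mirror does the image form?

Mirror equation: 1/d_i = 1/f − 1/d_o = 1/(690.0) − 1/(3500) = 0.001449 − 0.0002857 = 0.001164, so d_i = 859 mm.
The image is real, inverted and reduced, in front of the mirror.

859 mm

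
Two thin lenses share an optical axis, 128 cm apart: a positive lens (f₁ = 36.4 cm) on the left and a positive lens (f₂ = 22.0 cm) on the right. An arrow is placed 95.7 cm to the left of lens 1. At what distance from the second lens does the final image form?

Lens 1: 1/d_i1 = 1/f₁ − 1/d_o1 = 1/(36.4) − 1/(95.7) = 0.01702, so d_i1 = 58.74 cm.
The intermediate image is 58.74 cm to the right of lens 1, which is 128 − (58.74) = 69.26 cm to the left of lens 2, so d_o2 = +69.26 cm.
Lens 2: 1/d_i2 = 1/f₂ − 1/d_o2 = 1/(22.0) − 1/(69.26) = 0.03102, so d_i2 = 32.2 cm.
The final image is real, 32.2 cm to the right of lens 2 (overall magnification ≈ 0.29).

32.2 cm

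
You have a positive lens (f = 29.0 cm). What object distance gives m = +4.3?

22.3 cm

m = −d_i/d_o ⇒ d_i = −m·d_o.
1/f = 1/d_o + 1/d_i = 1/d_o − 1/(m·d_o) = (1 − 1/m)/d_o, so d_o = f(1 − 1/m) = (29.00)(1 − 1/(+4.3)) = 22.3 cm.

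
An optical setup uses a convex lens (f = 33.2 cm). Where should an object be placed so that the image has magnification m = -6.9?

m = −d_i/d_o ⇒ d_i = −m·d_o.
1/f = 1/d_o + 1/d_i = 1/d_o − 1/(m·d_o) = (1 − 1/m)/d_o, so d_o = f(1 − 1/m) = (33.20)(1 − 1/(-6.9)) = 38.0 cm.

38.0 cm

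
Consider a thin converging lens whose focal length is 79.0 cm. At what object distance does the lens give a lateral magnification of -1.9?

m = −d_i/d_o ⇒ d_i = −m·d_o.
1/f = 1/d_o + 1/d_i = 1/d_o − 1/(m·d_o) = (1 − 1/m)/d_o, so d_o = f(1 − 1/m) = (79.00)(1 − 1/(-1.9)) = 121 cm.

121 cm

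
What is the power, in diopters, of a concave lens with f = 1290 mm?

P = -0.775 D

For a concave lens, f = −1290 mm.
f = -129 cm = -1.29 m.
P = 1/f = 1/(-1.29 m) = -0.775 D.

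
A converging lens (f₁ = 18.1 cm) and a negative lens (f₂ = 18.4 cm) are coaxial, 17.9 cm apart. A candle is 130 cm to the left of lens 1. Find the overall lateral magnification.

Lens 1: 1/d_i1 = 1/(18.1) − 1/(130) = 0.04756, so d_i1 = 21.03 cm; m₁ = −d_i1/d_o1 = -0.1618.
d_o2 = 17.9 − (21.03) = -3.130 cm (virtual object).
f₂ = −18.4 cm (diverging).
Lens 2: 1/d_i2 = 1/(-18.4) − 1/(-3.130) = 0.2651, so d_i2 = 3.772 cm; m₂ = −d_i2/d_o2 = +1.205.
m = m₁·m₂ = (-0.1618)(+1.205) = -0.195.

m = -0.195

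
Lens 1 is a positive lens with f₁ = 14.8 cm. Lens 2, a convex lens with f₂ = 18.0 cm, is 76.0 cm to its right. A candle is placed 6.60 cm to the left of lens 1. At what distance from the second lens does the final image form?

22.6 cm

Lens 1: 1/d_i1 = 1/f₁ − 1/d_o1 = 1/(14.8) − 1/(6.60) = -0.08395, so d_i1 = -11.91 cm.
The intermediate image is 11.91 cm to the left of lens 1 (virtual), which is 76.0 − (-11.91) = 87.91 cm to the left of lens 2, so d_o2 = +87.91 cm.
Lens 2: 1/d_i2 = 1/f₂ − 1/d_o2 = 1/(18.0) − 1/(87.91) = 0.04418, so d_i2 = 22.6 cm.
The final image is real, 22.6 cm to the right of lens 2 (overall magnification ≈ -0.46).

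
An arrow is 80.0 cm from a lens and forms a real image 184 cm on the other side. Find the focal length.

f = 55.8 cm (converging)

Real image ⇒ d_i = +184 cm.
1/f = 1/d_o + 1/d_i = 1/(80.0) + 1/(184) = 0.01793, so f = 55.8 cm.
Since f is positive, the lens is converging.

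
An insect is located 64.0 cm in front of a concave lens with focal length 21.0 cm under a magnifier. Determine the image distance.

For a concave lens, f = -21.0 cm.
Lens equation: 1/q = 1/f − 1/p = 1/(-21.00) − 1/(64.0) = -0.04762 − 0.01562 = -0.06324, so q = -15.8 cm.
The image is virtual, upright and reduced, on the same side as the object.

15.8 cm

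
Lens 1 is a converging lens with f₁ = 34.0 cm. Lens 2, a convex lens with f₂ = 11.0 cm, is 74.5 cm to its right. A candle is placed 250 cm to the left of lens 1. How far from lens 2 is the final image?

16.0 cm

Lens 1: 1/d_i1 = 1/f₁ − 1/d_o1 = 1/(34.0) − 1/(250) = 0.02541, so d_i1 = 39.35 cm.
The intermediate image is 39.35 cm to the right of lens 1, which is 74.5 − (39.35) = 35.15 cm to the left of lens 2, so d_o2 = +35.15 cm.
Lens 2: 1/d_i2 = 1/f₂ − 1/d_o2 = 1/(11.0) − 1/(35.15) = 0.06246, so d_i2 = 16.0 cm.
The final image is real, 16.0 cm to the right of lens 2 (overall magnification ≈ 0.072).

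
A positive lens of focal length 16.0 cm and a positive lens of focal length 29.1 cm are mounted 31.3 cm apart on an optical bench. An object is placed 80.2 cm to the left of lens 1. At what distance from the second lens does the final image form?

18.5 cm

Lens 1: 1/d_i1 = 1/f₁ − 1/d_o1 = 1/(16.0) − 1/(80.2) = 0.05003, so d_i1 = 19.99 cm.
The intermediate image is 19.99 cm to the right of lens 1, which is 31.3 − (19.99) = 11.31 cm to the left of lens 2, so d_o2 = +11.31 cm.
Lens 2: 1/d_i2 = 1/f₂ − 1/d_o2 = 1/(29.1) − 1/(11.31) = -0.05405, so d_i2 = -18.5 cm.
The final image is virtual, 18.5 cm to the left of lens 2 (overall magnification ≈ -0.41).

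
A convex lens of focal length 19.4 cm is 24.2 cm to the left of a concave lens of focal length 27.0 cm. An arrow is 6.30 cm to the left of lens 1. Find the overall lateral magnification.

m = +0.661

Lens 1: 1/d_i1 = 1/(19.4) − 1/(6.30) = -0.1072, so d_i1 = -9.330 cm; m₁ = −d_i1/d_o1 = +1.481.
d_o2 = 24.2 − (-9.330) = 33.53 cm.
f₂ = −27.0 cm (diverging).
Lens 2: 1/d_i2 = 1/(-27.0) − 1/(33.53) = -0.06686, so d_i2 = -14.96 cm; m₂ = −d_i2/d_o2 = +0.4461.
m = m₁·m₂ = (+1.481)(+0.4461) = +0.661.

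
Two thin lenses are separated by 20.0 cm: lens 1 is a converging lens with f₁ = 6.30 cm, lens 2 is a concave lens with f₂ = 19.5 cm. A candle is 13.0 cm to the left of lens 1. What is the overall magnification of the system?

m = -0.672

Lens 1: 1/d_i1 = 1/(6.30) − 1/(13.0) = 0.08181, so d_i1 = 12.22 cm; m₁ = −d_i1/d_o1 = -0.9400.
d_o2 = 20.0 − (12.22) = 7.780 cm.
f₂ = −19.5 cm (diverging).
Lens 2: 1/d_i2 = 1/(-19.5) − 1/(7.780) = -0.1798, so d_i2 = -5.561 cm; m₂ = −d_i2/d_o2 = +0.7148.
m = m₁·m₂ = (-0.9400)(+0.7148) = -0.672.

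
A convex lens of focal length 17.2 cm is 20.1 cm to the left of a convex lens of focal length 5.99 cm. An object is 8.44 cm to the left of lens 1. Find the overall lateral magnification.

m = -0.383

Lens 1: 1/d_i1 = 1/(17.2) − 1/(8.44) = -0.06034, so d_i1 = -16.57 cm; m₁ = −d_i1/d_o1 = +1.963.
d_o2 = 20.1 − (-16.57) = 36.67 cm.
Lens 2: 1/d_i2 = 1/(5.99) − 1/(36.67) = 0.1397, so d_i2 = 7.159 cm; m₂ = −d_i2/d_o2 = -0.1952.
m = m₁·m₂ = (+1.963)(-0.1952) = -0.383.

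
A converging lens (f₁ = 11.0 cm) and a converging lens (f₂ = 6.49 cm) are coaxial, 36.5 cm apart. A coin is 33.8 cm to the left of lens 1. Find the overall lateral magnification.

m = +0.229

Lens 1: 1/d_i1 = 1/(11.0) − 1/(33.8) = 0.06132, so d_i1 = 16.31 cm; m₁ = −d_i1/d_o1 = -0.4825.
d_o2 = 36.5 − (16.31) = 20.19 cm.
Lens 2: 1/d_i2 = 1/(6.49) − 1/(20.19) = 0.1046, so d_i2 = 9.564 cm; m₂ = −d_i2/d_o2 = -0.4737.
m = m₁·m₂ = (-0.4825)(-0.4737) = +0.229.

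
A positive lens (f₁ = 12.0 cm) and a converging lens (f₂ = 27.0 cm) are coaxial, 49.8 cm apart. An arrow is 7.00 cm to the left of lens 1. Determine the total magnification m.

Lens 1: 1/d_i1 = 1/(12.0) − 1/(7.00) = -0.05952, so d_i1 = -16.80 cm; m₁ = −d_i1/d_o1 = +2.400.
d_o2 = 49.8 − (-16.80) = 66.60 cm.
Lens 2: 1/d_i2 = 1/(27.0) − 1/(66.60) = 0.02202, so d_i2 = 45.41 cm; m₂ = −d_i2/d_o2 = -0.6818.
m = m₁·m₂ = (+2.400)(-0.6818) = -1.64.

m = -1.64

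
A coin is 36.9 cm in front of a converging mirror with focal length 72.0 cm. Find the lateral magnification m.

m = +2.05

1/d_i = 1/f − 1/d_o = 1/(72.00) − 1/(36.9) = -0.01321, so d_i = -75.69 cm.
m = −d_i/d_o = −(-75.69)/(36.9) = +2.05.
The image is virtual, upright and enlarged, behind the mirror.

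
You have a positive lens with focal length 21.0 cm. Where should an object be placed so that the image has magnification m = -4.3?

m = −d_i/d_o ⇒ d_i = −m·d_o.
1/f = 1/d_o + 1/d_i = 1/d_o − 1/(m·d_o) = (1 − 1/m)/d_o, so d_o = f(1 − 1/m) = (21.00)(1 − 1/(-4.3)) = 25.9 cm.

25.9 cm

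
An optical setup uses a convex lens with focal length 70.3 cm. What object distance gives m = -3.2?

m = −d_i/d_o ⇒ d_i = −m·d_o.
1/f = 1/d_o + 1/d_i = 1/d_o − 1/(m·d_o) = (1 − 1/m)/d_o, so d_o = f(1 − 1/m) = (70.30)(1 − 1/(-3.2)) = 92.3 cm.

92.3 cm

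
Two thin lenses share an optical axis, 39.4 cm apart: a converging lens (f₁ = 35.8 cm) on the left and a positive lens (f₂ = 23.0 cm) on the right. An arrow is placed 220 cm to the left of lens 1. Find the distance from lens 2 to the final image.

Lens 1: 1/d_i1 = 1/f₁ − 1/d_o1 = 1/(35.8) − 1/(220) = 0.02339, so d_i1 = 42.76 cm.
The intermediate image is 42.76 cm to the right of lens 1, which lies 3.360 cm to the right of lens 2 — a virtual object — so d_o2 = −3.360 cm.
Lens 2: 1/d_i2 = 1/f₂ − 1/d_o2 = 1/(23.0) − 1/(-3.360) = 0.3411, so d_i2 = 2.93 cm.
The final image is real, 2.93 cm to the right of lens 2 (overall magnification ≈ -0.17).

2.93 cm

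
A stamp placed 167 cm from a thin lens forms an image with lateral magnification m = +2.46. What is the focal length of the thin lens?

m = −d_i/d_o ⇒ d_i = −m·d_o = −(+2.46)·(167) = -410.8 cm.
1/f = 1/d_o + 1/d_i = 1/(167) + 1/(-410.8) = 0.003554, so f = 281 cm.
Since f is positive, the thin lens is converging.

f = 281 cm (converging)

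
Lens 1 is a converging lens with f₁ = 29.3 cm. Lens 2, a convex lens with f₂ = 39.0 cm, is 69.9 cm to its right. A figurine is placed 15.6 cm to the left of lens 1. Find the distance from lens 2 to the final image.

62.7 cm

Lens 1: 1/d_i1 = 1/f₁ − 1/d_o1 = 1/(29.3) − 1/(15.6) = -0.02997, so d_i1 = -33.36 cm.
The intermediate image is 33.36 cm to the left of lens 1 (virtual), which is 69.9 − (-33.36) = 103.3 cm to the left of lens 2, so d_o2 = +103.3 cm.
Lens 2: 1/d_i2 = 1/f₂ − 1/d_o2 = 1/(39.0) − 1/(103.3) = 0.01596, so d_i2 = 62.7 cm.
The final image is real, 62.7 cm to the right of lens 2 (overall magnification ≈ -1.3).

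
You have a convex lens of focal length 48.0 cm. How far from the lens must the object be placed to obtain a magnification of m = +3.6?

m = −d_i/d_o ⇒ d_i = −m·d_o.
1/f = 1/d_o + 1/d_i = 1/d_o − 1/(m·d_o) = (1 − 1/m)/d_o, so d_o = f(1 − 1/m) = (48.00)(1 − 1/(+3.6)) = 34.7 cm.

34.7 cm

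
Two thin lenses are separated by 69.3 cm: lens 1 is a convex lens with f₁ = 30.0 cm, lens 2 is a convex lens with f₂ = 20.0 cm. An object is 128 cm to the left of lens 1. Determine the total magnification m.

m = +0.605

Lens 1: 1/d_i1 = 1/(30.0) − 1/(128) = 0.02552, so d_i1 = 39.18 cm; m₁ = −d_i1/d_o1 = -0.3061.
d_o2 = 69.3 − (39.18) = 30.12 cm.
Lens 2: 1/d_i2 = 1/(20.0) − 1/(30.12) = 0.01680, so d_i2 = 59.53 cm; m₂ = −d_i2/d_o2 = -1.976.
m = m₁·m₂ = (-0.3061)(-1.976) = +0.605.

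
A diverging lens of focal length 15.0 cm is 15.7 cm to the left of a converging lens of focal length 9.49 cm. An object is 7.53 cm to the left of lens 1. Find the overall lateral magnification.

m = -0.563

f₁ = −15.0 cm (diverging).
Lens 1: 1/d_i1 = 1/(-15.0) − 1/(7.53) = -0.1995, so d_i1 = -5.013 cm; m₁ = −d_i1/d_o1 = +0.6657.
d_o2 = 15.7 − (-5.013) = 20.71 cm.
Lens 2: 1/d_i2 = 1/(9.49) − 1/(20.71) = 0.05709, so d_i2 = 17.52 cm; m₂ = −d_i2/d_o2 = -0.8458.
m = m₁·m₂ = (+0.6657)(-0.8458) = -0.563.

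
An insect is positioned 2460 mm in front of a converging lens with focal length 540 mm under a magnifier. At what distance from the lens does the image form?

692 mm

Lens equation: 1/q = 1/f − 1/p = 1/(540.0) − 1/(2460) = 0.001852 − 0.0004065 = 0.001445, so q = 692 mm.
The image is real, inverted and reduced, on the far side of the lens.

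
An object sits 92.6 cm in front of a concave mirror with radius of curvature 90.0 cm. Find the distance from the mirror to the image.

87.5 cm

f = R/2 = 90.0/2 = 45.00 cm.
Mirror equation: 1/v = 1/f − 1/u = 1/(45.00) − 1/(92.6) = 0.02222 − 0.01080 = 0.01142, so v = 87.5 cm.
The image is real, inverted and reduced, in front of the mirror.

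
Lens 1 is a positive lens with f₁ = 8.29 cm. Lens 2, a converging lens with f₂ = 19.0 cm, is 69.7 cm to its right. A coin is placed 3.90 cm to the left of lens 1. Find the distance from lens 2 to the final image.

25.2 cm

Lens 1: 1/d_i1 = 1/f₁ − 1/d_o1 = 1/(8.29) − 1/(3.90) = -0.1358, so d_i1 = -7.365 cm.
The intermediate image is 7.365 cm to the left of lens 1 (virtual), which is 69.7 − (-7.365) = 77.06 cm to the left of lens 2, so d_o2 = +77.06 cm.
Lens 2: 1/d_i2 = 1/f₂ − 1/d_o2 = 1/(19.0) − 1/(77.06) = 0.03965, so d_i2 = 25.2 cm.
The final image is real, 25.2 cm to the right of lens 2 (overall magnification ≈ -0.62).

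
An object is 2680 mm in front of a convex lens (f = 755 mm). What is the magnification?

m = -0.392

1/d_i = 1/f − 1/d_o = 1/(755.0) − 1/(2680) = 0.0009514, so d_i = 1051 mm.
m = −d_i/d_o = −(1051)/(2680) = -0.392.
The image is real, inverted and reduced, on the far side of the lens.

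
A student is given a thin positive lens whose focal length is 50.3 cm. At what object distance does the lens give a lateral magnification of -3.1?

66.5 cm

m = −d_i/d_o ⇒ d_i = −m·d_o.
1/f = 1/d_o + 1/d_i = 1/d_o − 1/(m·d_o) = (1 − 1/m)/d_o, so d_o = f(1 − 1/m) = (50.30)(1 − 1/(-3.1)) = 66.5 cm.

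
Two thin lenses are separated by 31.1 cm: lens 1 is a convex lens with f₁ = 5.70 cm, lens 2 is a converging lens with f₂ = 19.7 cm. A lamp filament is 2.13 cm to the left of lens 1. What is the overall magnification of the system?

Lens 1: 1/d_i1 = 1/(5.70) − 1/(2.13) = -0.2940, so d_i1 = -3.401 cm; m₁ = −d_i1/d_o1 = +1.597.
d_o2 = 31.1 − (-3.401) = 34.50 cm.
Lens 2: 1/d_i2 = 1/(19.7) − 1/(34.50) = 0.02178, so d_i2 = 45.92 cm; m₂ = −d_i2/d_o2 = -1.331.
m = m₁·m₂ = (+1.597)(-1.331) = -2.13.

m = -2.13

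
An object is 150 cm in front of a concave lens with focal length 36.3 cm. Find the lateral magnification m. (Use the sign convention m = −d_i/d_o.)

m = +0.195

For a concave lens, f = -36.3 cm.
1/d_i = 1/f − 1/d_o = 1/(-36.30) − 1/(150) = -0.03421, so d_i = -29.23 cm.
m = −d_i/d_o = −(-29.23)/(150) = +0.195.
The image is virtual, upright and reduced, on the same side as the object.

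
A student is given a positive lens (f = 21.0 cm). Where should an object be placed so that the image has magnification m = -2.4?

m = −d_i/d_o ⇒ d_i = −m·d_o.
1/f = 1/d_o + 1/d_i = 1/d_o − 1/(m·d_o) = (1 − 1/m)/d_o, so d_o = f(1 − 1/m) = (21.00)(1 − 1/(-2.4)) = 29.8 cm.

29.8 cm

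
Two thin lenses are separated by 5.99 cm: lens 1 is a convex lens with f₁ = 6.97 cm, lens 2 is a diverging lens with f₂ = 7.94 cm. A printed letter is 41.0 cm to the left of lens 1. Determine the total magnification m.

Lens 1: 1/d_i1 = 1/(6.97) − 1/(41.0) = 0.1191, so d_i1 = 8.398 cm; m₁ = −d_i1/d_o1 = -0.2048.
d_o2 = 5.99 − (8.398) = -2.408 cm (virtual object).
f₂ = −7.94 cm (diverging).
Lens 2: 1/d_i2 = 1/(-7.94) − 1/(-2.408) = 0.2893, so d_i2 = 3.456 cm; m₂ = −d_i2/d_o2 = +1.435.
m = m₁·m₂ = (-0.2048)(+1.435) = -0.294.

m = -0.294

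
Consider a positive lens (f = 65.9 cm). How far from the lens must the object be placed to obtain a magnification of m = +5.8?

m = −d_i/d_o ⇒ d_i = −m·d_o.
1/f = 1/d_o + 1/d_i = 1/d_o − 1/(m·d_o) = (1 − 1/m)/d_o, so d_o = f(1 − 1/m) = (65.90)(1 − 1/(+5.8)) = 54.5 cm.

54.5 cm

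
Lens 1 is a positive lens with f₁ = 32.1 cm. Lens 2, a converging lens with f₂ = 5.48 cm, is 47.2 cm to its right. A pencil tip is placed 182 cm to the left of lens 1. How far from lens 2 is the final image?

Lens 1: 1/d_i1 = 1/f₁ − 1/d_o1 = 1/(32.1) − 1/(182) = 0.02566, so d_i1 = 38.97 cm.
The intermediate image is 38.97 cm to the right of lens 1, which is 47.2 − (38.97) = 8.230 cm to the left of lens 2, so d_o2 = +8.230 cm.
Lens 2: 1/d_i2 = 1/f₂ − 1/d_o2 = 1/(5.48) − 1/(8.230) = 0.06098, so d_i2 = 16.4 cm.
The final image is real, 16.4 cm to the right of lens 2 (overall magnification ≈ 0.43).

16.4 cm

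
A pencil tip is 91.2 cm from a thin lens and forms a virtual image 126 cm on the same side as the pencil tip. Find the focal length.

Virtual image ⇒ d_i = −126 cm.
1/f = 1/d_o + 1/d_i = 1/(91.2) + 1/(-126) = 0.003028, so f = 330 cm.
Since f is positive, the thin lens is converging.

f = 330 cm (converging)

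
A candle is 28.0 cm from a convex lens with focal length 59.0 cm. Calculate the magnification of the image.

1/d_i = 1/f − 1/d_o = 1/(59.00) − 1/(28.0) = -0.01877, so d_i = -53.29 cm.
m = −d_i/d_o = −(-53.29)/(28.0) = +1.90.
The image is virtual, upright and enlarged, on the same side as the object.

m = +1.90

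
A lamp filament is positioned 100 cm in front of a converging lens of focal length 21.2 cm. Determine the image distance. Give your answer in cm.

26.9 cm

Thin-lens equation: 1/q = 1/f − 1/p = 1/(21.20) − 1/(100) = 0.04717 − 0.01000 = 0.03717, so q = 26.9 cm.
The image is real, inverted and reduced, on the far side of the lens.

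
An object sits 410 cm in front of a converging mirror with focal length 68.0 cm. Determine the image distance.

81.5 cm

Mirror equation: 1/s_i = 1/f − 1/s_o = 1/(68.00) − 1/(410) = 0.01471 − 0.002439 = 0.01227, so s_i = 81.5 cm.
The image is real, inverted and reduced, in front of the mirror.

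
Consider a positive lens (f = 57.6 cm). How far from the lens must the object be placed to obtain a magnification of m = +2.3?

m = −d_i/d_o ⇒ d_i = −m·d_o.
1/f = 1/d_o + 1/d_i = 1/d_o − 1/(m·d_o) = (1 − 1/m)/d_o, so d_o = f(1 − 1/m) = (57.60)(1 − 1/(+2.3)) = 32.6 cm.

32.6 cm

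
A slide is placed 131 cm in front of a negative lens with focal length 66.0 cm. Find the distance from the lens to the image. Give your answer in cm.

For a negative lens, f = -66.0 cm.
Lens equation: 1/d_i = 1/f − 1/d_o = 1/(-66.00) − 1/(131) = -0.01515 − 0.007634 = -0.02279, so d_i = -43.9 cm.
The image is virtual, upright and reduced, on the same side as the object.

43.9 cm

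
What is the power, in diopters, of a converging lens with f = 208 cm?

f = 208 cm = 2.08 m.
P = 1/f = 1/(2.08 m) = +0.481 D.

P = +0.481 D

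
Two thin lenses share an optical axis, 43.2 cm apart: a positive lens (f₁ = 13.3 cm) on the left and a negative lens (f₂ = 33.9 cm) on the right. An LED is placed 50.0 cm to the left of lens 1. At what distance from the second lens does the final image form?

Lens 1: 1/d_i1 = 1/f₁ − 1/d_o1 = 1/(13.3) − 1/(50.0) = 0.05519, so d_i1 = 18.12 cm.
The intermediate image is 18.12 cm to the right of lens 1, which is 43.2 − (18.12) = 25.08 cm to the left of lens 2, so d_o2 = +25.08 cm.
Lens 2 is diverging, so f₂ = −33.9 cm.
Lens 2: 1/d_i2 = 1/f₂ − 1/d_o2 = 1/(-33.9) − 1/(25.08) = -0.06937, so d_i2 = -14.4 cm.
The final image is virtual, 14.4 cm to the left of lens 2 (overall magnification ≈ -0.21).

14.4 cm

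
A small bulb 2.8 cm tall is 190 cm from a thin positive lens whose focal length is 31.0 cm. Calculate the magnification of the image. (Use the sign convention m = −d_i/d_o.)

1/d_i = 1/f − 1/d_o = 1/(31.00) − 1/(190) = 0.02699, so d_i = 37.04 cm.
m = −d_i/d_o = −(37.04)/(190) = -0.195.
The image is real, inverted and reduced, on the far side of the lens.

m = -0.195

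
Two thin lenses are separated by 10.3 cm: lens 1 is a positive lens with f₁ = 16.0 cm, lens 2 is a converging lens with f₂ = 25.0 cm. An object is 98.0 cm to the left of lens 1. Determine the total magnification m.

Lens 1: 1/d_i1 = 1/(16.0) − 1/(98.0) = 0.05230, so d_i1 = 19.12 cm; m₁ = −d_i1/d_o1 = -0.1951.
d_o2 = 10.3 − (19.12) = -8.820 cm (virtual object).
Lens 2: 1/d_i2 = 1/(25.0) − 1/(-8.820) = 0.1534, so d_i2 = 6.520 cm; m₂ = −d_i2/d_o2 = +0.7392.
m = m₁·m₂ = (-0.1951)(+0.7392) = -0.144.

m = -0.144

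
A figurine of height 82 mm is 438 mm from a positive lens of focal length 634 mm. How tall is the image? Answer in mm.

1/d_i = 1/f − 1/d_o = 1/(634.0) − 1/(438) = -0.0007058, so d_i = -1417 mm.
m = −d_i/d_o = +3.235.
|h_i| = |m|·h_o = 3.235 × 82 = 265 mm. The image is virtual, upright and enlarged, on the same side as the object.

265 mm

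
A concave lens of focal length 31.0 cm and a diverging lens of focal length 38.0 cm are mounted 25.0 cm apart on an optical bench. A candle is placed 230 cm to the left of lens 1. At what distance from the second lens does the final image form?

22.0 cm

Lens 1 is diverging, so f₁ = −31.0 cm.
Lens 1: 1/d_i1 = 1/f₁ − 1/d_o1 = 1/(-31.0) − 1/(230) = -0.03661, so d_i1 = -27.32 cm.
The intermediate image is 27.32 cm to the left of lens 1 (virtual), which is 25.0 − (-27.32) = 52.32 cm to the left of lens 2, so d_o2 = +52.32 cm.
Lens 2 is diverging, so f₂ = −38.0 cm.
Lens 2: 1/d_i2 = 1/f₂ − 1/d_o2 = 1/(-38.0) − 1/(52.32) = -0.04543, so d_i2 = -22.0 cm.
The final image is virtual, 22.0 cm to the left of lens 2 (overall magnification ≈ 0.050).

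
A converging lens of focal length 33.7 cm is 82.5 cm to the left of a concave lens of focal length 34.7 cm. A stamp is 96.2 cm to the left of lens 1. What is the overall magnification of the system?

Lens 1: 1/d_i1 = 1/(33.7) − 1/(96.2) = 0.01928, so d_i1 = 51.87 cm; m₁ = −d_i1/d_o1 = -0.5392.
d_o2 = 82.5 − (51.87) = 30.63 cm.
f₂ = −34.7 cm (diverging).
Lens 2: 1/d_i2 = 1/(-34.7) − 1/(30.63) = -0.06147, so d_i2 = -16.27 cm; m₂ = −d_i2/d_o2 = +0.5311.
m = m₁·m₂ = (-0.5392)(+0.5311) = -0.286.

m = -0.286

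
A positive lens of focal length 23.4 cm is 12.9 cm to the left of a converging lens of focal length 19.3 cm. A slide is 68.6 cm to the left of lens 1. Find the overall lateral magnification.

Lens 1: 1/d_i1 = 1/(23.4) − 1/(68.6) = 0.02816, so d_i1 = 35.51 cm; m₁ = −d_i1/d_o1 = -0.5176.
d_o2 = 12.9 − (35.51) = -22.61 cm (virtual object).
Lens 2: 1/d_i2 = 1/(19.3) − 1/(-22.61) = 0.09604, so d_i2 = 10.41 cm; m₂ = −d_i2/d_o2 = +0.4605.
m = m₁·m₂ = (-0.5176)(+0.4605) = -0.238.

m = -0.238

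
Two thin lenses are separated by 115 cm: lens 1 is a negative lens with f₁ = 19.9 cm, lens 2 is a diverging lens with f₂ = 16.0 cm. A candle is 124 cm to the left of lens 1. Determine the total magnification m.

m = +0.0149

f₁ = −19.9 cm (diverging).
Lens 1: 1/d_i1 = 1/(-19.9) − 1/(124) = -0.05832, so d_i1 = -17.15 cm; m₁ = −d_i1/d_o1 = +0.1383.
d_o2 = 115 − (-17.15) = 132.2 cm.
f₂ = −16.0 cm (diverging).
Lens 2: 1/d_i2 = 1/(-16.0) − 1/(132.2) = -0.07006, so d_i2 = -14.27 cm; m₂ = −d_i2/d_o2 = +0.1080.
m = m₁·m₂ = (+0.1383)(+0.1080) = +0.0149.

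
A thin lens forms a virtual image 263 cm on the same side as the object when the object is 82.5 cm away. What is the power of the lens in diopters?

Virtual image ⇒ d_i = −263 cm.
1/f = 1/d_o + 1/d_i = 1/(82.5) + 1/(-263) = 0.008319 cm⁻¹.
f = 120.2 cm = 1.202 m, so P = 1/f = +0.832 D.

P = +0.832 D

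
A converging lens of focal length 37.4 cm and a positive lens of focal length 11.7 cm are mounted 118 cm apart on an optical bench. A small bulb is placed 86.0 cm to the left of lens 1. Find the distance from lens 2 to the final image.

Lens 1: 1/d_i1 = 1/f₁ − 1/d_o1 = 1/(37.4) − 1/(86.0) = 0.01511, so d_i1 = 66.18 cm.
The intermediate image is 66.18 cm to the right of lens 1, which is 118 − (66.18) = 51.82 cm to the left of lens 2, so d_o2 = +51.82 cm.
Lens 2: 1/d_i2 = 1/f₂ − 1/d_o2 = 1/(11.7) − 1/(51.82) = 0.06617, so d_i2 = 15.1 cm.
The final image is real, 15.1 cm to the right of lens 2 (overall magnification ≈ 0.22).

15.1 cm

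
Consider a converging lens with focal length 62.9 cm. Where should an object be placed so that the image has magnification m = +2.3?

35.6 cm

m = −d_i/d_o ⇒ d_i = −m·d_o.
1/f = 1/d_o + 1/d_i = 1/d_o − 1/(m·d_o) = (1 − 1/m)/d_o, so d_o = f(1 − 1/m) = (62.90)(1 − 1/(+2.3)) = 35.6 cm.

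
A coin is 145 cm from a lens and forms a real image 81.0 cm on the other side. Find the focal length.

f = 52.0 cm (converging)

Real image ⇒ d_i = +81.0 cm.
1/f = 1/d_o + 1/d_i = 1/(145) + 1/(81.0) = 0.01924, so f = 52.0 cm.
Since f is positive, the lens is converging.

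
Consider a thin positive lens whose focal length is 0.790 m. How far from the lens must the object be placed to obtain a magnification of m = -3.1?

1.04 m

m = −d_i/d_o ⇒ d_i = −m·d_o.
1/f = 1/d_o + 1/d_i = 1/d_o − 1/(m·d_o) = (1 − 1/m)/d_o, so d_o = f(1 − 1/m) = (0.7900)(1 − 1/(-3.1)) = 1.04 m.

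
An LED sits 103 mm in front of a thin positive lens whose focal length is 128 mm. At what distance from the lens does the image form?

Thin-lens equation: 1/v = 1/f − 1/u = 1/(128.0) − 1/(103) = 0.007812 − 0.009709 = -0.001896, so v = -527 mm.
The image is virtual, upright and enlarged, on the same side as the object.

527 mm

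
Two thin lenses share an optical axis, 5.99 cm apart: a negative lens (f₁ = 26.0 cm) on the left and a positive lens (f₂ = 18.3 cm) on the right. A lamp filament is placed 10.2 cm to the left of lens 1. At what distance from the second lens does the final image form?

Lens 1 is diverging, so f₁ = −26.0 cm.
Lens 1: 1/d_i1 = 1/f₁ − 1/d_o1 = 1/(-26.0) − 1/(10.2) = -0.1365, so d_i1 = -7.326 cm.
The intermediate image is 7.326 cm to the left of lens 1 (virtual), which is 5.99 − (-7.326) = 13.32 cm to the left of lens 2, so d_o2 = +13.32 cm.
Lens 2: 1/d_i2 = 1/f₂ − 1/d_o2 = 1/(18.3) − 1/(13.32) = -0.02043, so d_i2 = -48.9 cm.
The final image is virtual, 48.9 cm to the left of lens 2 (overall magnification ≈ 2.6).

48.9 cm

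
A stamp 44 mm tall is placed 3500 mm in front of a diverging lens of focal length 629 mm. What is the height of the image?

6.70 mm

For a diverging lens, f = -629 mm.
1/d_i = 1/f − 1/d_o = 1/(-629.0) − 1/(3500) = -0.001876, so d_i = -533.2 mm.
m = −d_i/d_o = +0.1523.
|h_i| = |m|·h_o = 0.1523 × 44 = 6.70 mm. The image is virtual, upright and reduced, on the same side as the object.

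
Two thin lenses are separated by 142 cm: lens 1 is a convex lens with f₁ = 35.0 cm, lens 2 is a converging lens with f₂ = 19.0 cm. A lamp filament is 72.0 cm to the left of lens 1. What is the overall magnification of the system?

m = +0.327

Lens 1: 1/d_i1 = 1/(35.0) − 1/(72.0) = 0.01468, so d_i1 = 68.11 cm; m₁ = −d_i1/d_o1 = -0.9460.
d_o2 = 142 − (68.11) = 73.89 cm.
Lens 2: 1/d_i2 = 1/(19.0) − 1/(73.89) = 0.03910, so d_i2 = 25.58 cm; m₂ = −d_i2/d_o2 = -0.3461.
m = m₁·m₂ = (-0.9460)(-0.3461) = +0.327.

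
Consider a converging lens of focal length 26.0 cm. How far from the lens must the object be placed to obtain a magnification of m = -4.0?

32.5 cm

m = −d_i/d_o ⇒ d_i = −m·d_o.
1/f = 1/d_o + 1/d_i = 1/d_o − 1/(m·d_o) = (1 − 1/m)/d_o, so d_o = f(1 − 1/m) = (26.00)(1 − 1/(-4.0)) = 32.5 cm.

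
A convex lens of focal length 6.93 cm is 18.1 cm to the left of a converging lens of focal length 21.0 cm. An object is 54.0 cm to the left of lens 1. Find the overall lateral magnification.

Lens 1: 1/d_i1 = 1/(6.93) − 1/(54.0) = 0.1258, so d_i1 = 7.950 cm; m₁ = −d_i1/d_o1 = -0.1472.
d_o2 = 18.1 − (7.950) = 10.15 cm.
Lens 2: 1/d_i2 = 1/(21.0) − 1/(10.15) = -0.05090, so d_i2 = -19.65 cm; m₂ = −d_i2/d_o2 = +1.935.
m = m₁·m₂ = (-0.1472)(+1.935) = -0.285.

m = -0.285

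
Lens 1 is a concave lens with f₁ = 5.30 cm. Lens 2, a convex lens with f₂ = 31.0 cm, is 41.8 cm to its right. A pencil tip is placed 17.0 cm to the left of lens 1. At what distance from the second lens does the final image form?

Lens 1 is diverging, so f₁ = −5.30 cm.
Lens 1: 1/d_i1 = 1/f₁ − 1/d_o1 = 1/(-5.30) − 1/(17.0) = -0.2475, so d_i1 = -4.040 cm.
The intermediate image is 4.040 cm to the left of lens 1 (virtual), which is 41.8 − (-4.040) = 45.84 cm to the left of lens 2, so d_o2 = +45.84 cm.
Lens 2: 1/d_i2 = 1/f₂ − 1/d_o2 = 1/(31.0) − 1/(45.84) = 0.01044, so d_i2 = 95.8 cm.
The final image is real, 95.8 cm to the right of lens 2 (overall magnification ≈ -0.50).

95.8 cm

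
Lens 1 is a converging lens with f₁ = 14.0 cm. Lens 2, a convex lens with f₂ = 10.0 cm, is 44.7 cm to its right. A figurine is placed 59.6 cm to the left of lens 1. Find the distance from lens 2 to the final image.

16.1 cm

Lens 1: 1/d_i1 = 1/f₁ − 1/d_o1 = 1/(14.0) − 1/(59.6) = 0.05465, so d_i1 = 18.30 cm.
The intermediate image is 18.30 cm to the right of lens 1, which is 44.7 − (18.30) = 26.40 cm to the left of lens 2, so d_o2 = +26.40 cm.
Lens 2: 1/d_i2 = 1/f₂ − 1/d_o2 = 1/(10.0) − 1/(26.40) = 0.06212, so d_i2 = 16.1 cm.
The final image is real, 16.1 cm to the right of lens 2 (overall magnification ≈ 0.19).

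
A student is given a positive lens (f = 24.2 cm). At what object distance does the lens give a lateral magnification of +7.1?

m = −d_i/d_o ⇒ d_i = −m·d_o.
1/f = 1/d_o + 1/d_i = 1/d_o − 1/(m·d_o) = (1 − 1/m)/d_o, so d_o = f(1 − 1/m) = (24.20)(1 − 1/(+7.1)) = 20.8 cm.

20.8 cm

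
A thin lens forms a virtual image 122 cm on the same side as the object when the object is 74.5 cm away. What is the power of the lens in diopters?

Virtual image ⇒ d_i = −122 cm.
1/f = 1/d_o + 1/d_i = 1/(74.5) + 1/(-122) = 0.005226 cm⁻¹.
f = 191.3 cm = 1.913 m, so P = 1/f = +0.523 D.

P = +0.523 D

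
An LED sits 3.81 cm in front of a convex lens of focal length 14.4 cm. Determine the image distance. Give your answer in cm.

Lens equation: 1/d_i = 1/f − 1/d_o = 1/(14.40) − 1/(3.81) = 0.06944 − 0.2625 = -0.1930, so d_i = -5.18 cm.
The image is virtual, upright and enlarged, on the same side as the object.

5.18 cm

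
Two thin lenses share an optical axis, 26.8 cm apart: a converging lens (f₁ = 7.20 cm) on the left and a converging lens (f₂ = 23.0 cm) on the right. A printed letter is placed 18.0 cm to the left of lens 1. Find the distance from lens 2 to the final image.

41.5 cm

Lens 1: 1/d_i1 = 1/f₁ − 1/d_o1 = 1/(7.20) − 1/(18.0) = 0.08333, so d_i1 = 12.00 cm.
The intermediate image is 12.00 cm to the right of lens 1, which is 26.8 − (12.00) = 14.80 cm to the left of lens 2, so d_o2 = +14.80 cm.
Lens 2: 1/d_i2 = 1/f₂ − 1/d_o2 = 1/(23.0) − 1/(14.80) = -0.02409, so d_i2 = -41.5 cm.
The final image is virtual, 41.5 cm to the left of lens 2 (overall magnification ≈ -1.9).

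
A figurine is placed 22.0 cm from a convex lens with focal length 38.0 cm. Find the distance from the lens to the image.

Lens equation: 1/d_i = 1/f − 1/d_o = 1/(38.00) − 1/(22.0) = 0.02632 − 0.04545 = -0.01914, so d_i = -52.2 cm.
The image is virtual, upright and enlarged, on the same side as the object.

52.2 cm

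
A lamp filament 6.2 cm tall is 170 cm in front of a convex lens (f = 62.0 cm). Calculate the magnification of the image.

1/d_i = 1/f − 1/d_o = 1/(62.00) − 1/(170) = 0.01025, so d_i = 97.59 cm.
m = −d_i/d_o = −(97.59)/(170) = -0.574.
The image is real, inverted and reduced, on the far side of the lens.

m = -0.574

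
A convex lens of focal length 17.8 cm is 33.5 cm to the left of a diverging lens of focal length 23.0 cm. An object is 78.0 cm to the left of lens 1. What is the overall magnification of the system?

m = -0.203

Lens 1: 1/d_i1 = 1/(17.8) − 1/(78.0) = 0.04336, so d_i1 = 23.06 cm; m₁ = −d_i1/d_o1 = -0.2956.
d_o2 = 33.5 − (23.06) = 10.44 cm.
f₂ = −23.0 cm (diverging).
Lens 2: 1/d_i2 = 1/(-23.0) − 1/(10.44) = -0.1393, so d_i2 = -7.181 cm; m₂ = −d_i2/d_o2 = +0.6878.
m = m₁·m₂ = (-0.2956)(+0.6878) = -0.203.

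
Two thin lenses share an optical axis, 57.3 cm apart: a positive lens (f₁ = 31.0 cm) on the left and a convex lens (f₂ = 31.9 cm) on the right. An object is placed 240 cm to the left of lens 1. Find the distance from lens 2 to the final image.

67.9 cm

Lens 1: 1/d_i1 = 1/f₁ − 1/d_o1 = 1/(31.0) − 1/(240) = 0.02809, so d_i1 = 35.60 cm.
The intermediate image is 35.60 cm to the right of lens 1, which is 57.3 − (35.60) = 21.70 cm to the left of lens 2, so d_o2 = +21.70 cm.
Lens 2: 1/d_i2 = 1/f₂ − 1/d_o2 = 1/(31.9) − 1/(21.70) = -0.01473, so d_i2 = -67.9 cm.
The final image is virtual, 67.9 cm to the left of lens 2 (overall magnification ≈ -0.46).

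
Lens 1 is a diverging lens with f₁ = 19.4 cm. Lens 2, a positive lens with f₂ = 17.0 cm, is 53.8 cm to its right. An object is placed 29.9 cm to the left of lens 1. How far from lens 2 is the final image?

Lens 1 is diverging, so f₁ = −19.4 cm.
Lens 1: 1/d_i1 = 1/f₁ − 1/d_o1 = 1/(-19.4) − 1/(29.9) = -0.08499, so d_i1 = -11.77 cm.
The intermediate image is 11.77 cm to the left of lens 1 (virtual), which is 53.8 − (-11.77) = 65.57 cm to the left of lens 2, so d_o2 = +65.57 cm.
Lens 2: 1/d_i2 = 1/f₂ − 1/d_o2 = 1/(17.0) − 1/(65.57) = 0.04357, so d_i2 = 23.0 cm.
The final image is real, 23.0 cm to the right of lens 2 (overall magnification ≈ -0.14).

23.0 cm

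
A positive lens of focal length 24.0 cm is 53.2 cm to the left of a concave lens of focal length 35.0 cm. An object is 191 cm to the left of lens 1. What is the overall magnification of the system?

Lens 1: 1/d_i1 = 1/(24.0) − 1/(191) = 0.03643, so d_i1 = 27.45 cm; m₁ = −d_i1/d_o1 = -0.1437.
d_o2 = 53.2 − (27.45) = 25.75 cm.
f₂ = −35.0 cm (diverging).
Lens 2: 1/d_i2 = 1/(-35.0) − 1/(25.75) = -0.06741, so d_i2 = -14.84 cm; m₂ = −d_i2/d_o2 = +0.5761.
m = m₁·m₂ = (-0.1437)(+0.5761) = -0.0828.

m = -0.0828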